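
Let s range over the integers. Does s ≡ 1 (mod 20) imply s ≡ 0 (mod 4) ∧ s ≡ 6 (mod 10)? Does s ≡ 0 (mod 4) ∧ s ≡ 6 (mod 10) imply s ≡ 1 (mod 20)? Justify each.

(⇒) This fails: s = 1 gives 1 ≡ 1 (mod 20) but 1 ≡ 1 (mod 4), so the conjunction on the right does not hold.

(⇐) This fails: s = 16 satisfies both congruences on the right (16 ≡ 0 mod 4 and 16 ≡ 6 mod 10) yet 16 ≡ 16 (mod 20), not 1.

Neither implication holds.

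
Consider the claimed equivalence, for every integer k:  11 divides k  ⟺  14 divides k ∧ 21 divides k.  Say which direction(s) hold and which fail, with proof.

(→) This fails: take k = 11. Certainly 11 ∣ 11, but 14 ∤ 11.

(←) This fails: take k = 42. Both 14 ∣ 42 and 21 ∣ 42, yet 42 is not a multiple of 11 (since 42 = 3·11 + 9), so 11 ∤ 42.

Neither implication holds.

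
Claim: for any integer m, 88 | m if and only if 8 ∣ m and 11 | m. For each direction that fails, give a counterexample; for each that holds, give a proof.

(⇒) If 88 ∣ m, write m = 88q. Since 88 = 11·8, m = 8·(11q), so 8 ∣ m; and since 88 = 8·11, m = 11·(8q), so 11 ∣ m.

(⇐) Suppose 8 ∣ m and 11 ∣ m. Any common multiple of 8 and 11 is a multiple of their lcm; here gcd(8, 11) = 1, so lcm(8, 11) = 8·11 = 88, so 88 ∣ m.

Equivalent; both directions hold.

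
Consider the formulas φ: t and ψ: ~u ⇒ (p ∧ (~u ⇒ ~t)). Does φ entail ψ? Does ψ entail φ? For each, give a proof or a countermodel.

[⇒] This fails. Under p = F, u = F, t = T, the left side is true but the right side is false.

[⇐] This fails. Under p = T, u = F, t = F, the left side is false but the right side is true.

Neither direction holds.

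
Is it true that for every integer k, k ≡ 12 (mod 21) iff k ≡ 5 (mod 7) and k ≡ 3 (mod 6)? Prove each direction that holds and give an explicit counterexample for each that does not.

(⇒) This fails: k = 12 gives 12 ≡ 12 (mod 21) but 12 ≡ 0 (mod 6), so the conjunction on the right does not hold.

(⇐) Conversely, if k ≡ 5 (mod 7) and k ≡ 3 (mod 6), then by the Chinese remainder theorem k ≡ 33 (mod 42). Since 33 ≡ 12 (mod 21) and 21 ∣ 42, we get k ≡ 12 (mod 21).

The forward direction fails; the converse holds.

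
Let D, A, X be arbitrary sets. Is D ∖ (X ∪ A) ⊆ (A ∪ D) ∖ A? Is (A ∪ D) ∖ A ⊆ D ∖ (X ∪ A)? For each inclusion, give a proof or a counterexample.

The sets are not equal: only the forward inclusion holds.

(⟹) Let x ∈ D ∖ (X ∪ A). Then x ∈ D and x ∉ A, X, from which x ∈ (A ∪ D) ∖ A.

(⟸) This inclusion fails. Take D = {1}, A = ∅, X = {1}; then 1 ∈ (A ∪ D) ∖ A but 1 ∉ D ∖ (X ∪ A).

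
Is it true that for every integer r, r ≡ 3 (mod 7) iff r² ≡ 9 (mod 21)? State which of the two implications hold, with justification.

(→) This fails: take r = 10. Then 10 ≡ 3 (mod 7), but 10² = 100 ≡ 16 (mod 21), not 9.

(←) This fails: take r = 18. Then 18² = 324 ≡ 9 (mod 21), yet 18 ≡ 4 (mod 7), not 3.

Both directions fail.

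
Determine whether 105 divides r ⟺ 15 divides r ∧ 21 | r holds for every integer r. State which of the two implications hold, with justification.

(←) Suppose 15 ∣ r and 21 ∣ r. Any common multiple of 15 and 21 is a multiple of their lcm; here lcm(15, 21) = 15·21/gcd(15, 21) = 315/3 = 105, so 105 ∣ r.

(→) If 105 ∣ r, write r = 105q. Since 105 = 7·15, r = 15·(7q), so 15 ∣ r; and since 105 = 5·21, r = 21·(5q), so 21 ∣ r.

Both implications hold.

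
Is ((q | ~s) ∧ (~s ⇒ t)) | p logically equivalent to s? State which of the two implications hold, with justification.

Forward direction. This fails. Under p = T, s = F, t = F, q = F, the left side is true but the right side is false.

Converse. This fails. Under p = F, s = T, t = F, q = F, the left side is false but the right side is true.

Neither implication holds.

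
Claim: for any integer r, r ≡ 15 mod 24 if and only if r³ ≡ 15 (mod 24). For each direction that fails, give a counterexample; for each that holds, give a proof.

Both directions hold.

(⇒) Suppose r ≡ 15 mod 24. Write r = 24j + 15. Then (24j + 15)³ = 13824j³ + 25920j² + 16200j + 3375 = 24(576j³ + 1080j² + 675j + 140) + 15, so r³ ≡ 15 (mod 24).

(⇐) Conversely, suppose r³ ≡ 15 (mod 24). The only residue r in {0, …, 23} with r³ ≡ 15 (mod 24) is r = 15, so r ≡ 15 (mod 24).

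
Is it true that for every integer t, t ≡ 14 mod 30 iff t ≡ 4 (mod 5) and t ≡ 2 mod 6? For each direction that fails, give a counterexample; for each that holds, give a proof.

(←) If t ≡ 4 (mod 5) and t ≡ 2 (mod 6), then by the Chinese remainder theorem t ≡ 14 (mod 30). This is exactly t ≡ 14 (mod 30).

(→) Suppose t ≡ 14 (mod 30); write t = 30j + 14. Since 5 ∣ 30, reducing mod 5 gives t ≡ 14 ≡ 4 (mod 5); since 6 ∣ 30, reducing mod 6 gives t ≡ 14 ≡ 2 (mod 6).

Equivalent; both directions hold.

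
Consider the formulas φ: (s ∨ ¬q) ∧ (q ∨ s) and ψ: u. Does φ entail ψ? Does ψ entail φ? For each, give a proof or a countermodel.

(⇒) This fails. Under q = F, u = F, s = T, the left side is true but the right side is false.

(⇐) This fails. Under q = F, u = T, s = F, the left side is false but the right side is true.

(⇒) fails and (⇐) fails.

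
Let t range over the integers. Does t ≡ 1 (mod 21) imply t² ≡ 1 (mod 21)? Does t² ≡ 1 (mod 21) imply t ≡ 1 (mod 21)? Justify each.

(⟹) Suppose t ≡ 1 (mod 21). Write t = 21j + 1. Then (21j + 1)² = 441j² + 42j + 1 = 21(21j² + 2j) + 1, so t² ≡ 1 (mod 21).

(⟸) This fails: take t = 8. Then 8² = 64 ≡ 1 (mod 21), yet 8 ≡ 8 (mod 21), not 1.

Only the forward direction holds.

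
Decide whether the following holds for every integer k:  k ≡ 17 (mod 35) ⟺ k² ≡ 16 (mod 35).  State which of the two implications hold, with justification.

(→) This fails: take k = 17. Then 17 ≡ 17 (mod 35), but 17² = 289 ≡ 9 (mod 35), not 16.

(←) This fails: take k = 4. Then 4² = 16 ≡ 16 (mod 35), yet 4 ≡ 4 (mod 35), not 17.

(⇒) fails and (⇐) fails.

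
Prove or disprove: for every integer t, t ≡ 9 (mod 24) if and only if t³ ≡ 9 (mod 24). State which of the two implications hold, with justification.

(⟹) Suppose t ≡ 9 (mod 24). Write t = 24j + 9. Then (24j + 9)³ = 13824j³ + 15552j² + 5832j + 729 = 24(576j³ + 648j² + 243j + 30) + 9, so t³ ≡ 9 (mod 24).

(⟸) Conversely, suppose t³ ≡ 9 (mod 24). The only residue r in {0, …, 23} with r³ ≡ 9 (mod 24) is r = 9, so t ≡ 9 (mod 24).

Equivalent; both directions hold.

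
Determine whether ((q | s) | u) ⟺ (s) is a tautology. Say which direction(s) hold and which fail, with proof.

Only the reverse direction holds.

[⇒] This fails. Under q = T, u = F, s = F, the left side is true but the right side is false.

[⇐] Assume the antecedent. If q is true, (q | s) | u reduces to true regardless of the other variables. If q is false, the antecedent forces (q = F, u = F, s = T) or (q = F, u = T, s = T), and (q | s) | u holds there. Either way (q | s) | u holds.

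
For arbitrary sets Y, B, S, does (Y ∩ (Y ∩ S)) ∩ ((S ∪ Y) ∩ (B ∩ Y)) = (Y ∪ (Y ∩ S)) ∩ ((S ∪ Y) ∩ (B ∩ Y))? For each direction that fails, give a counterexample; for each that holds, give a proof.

The sets are not equal: only the forward inclusion holds.

Reverse inclusion. This inclusion fails. Take Y = {1}, B = {1}, S = ∅; then 1 ∈ (Y ∪ (Y ∩ S)) ∩ ((S ∪ Y) ∩ (B ∩ Y)) but 1 ∉ (Y ∩ (Y ∩ S)) ∩ ((S ∪ Y) ∩ (B ∩ Y)).

Forward inclusion. Let x ∈ (Y ∩ (Y ∩ S)) ∩ ((S ∪ Y) ∩ (B ∩ Y)). Then x ∈ Y ∩ B ∩ S, from which x ∈ (Y ∪ (Y ∩ S)) ∩ ((S ∪ Y) ∩ (B ∩ Y)).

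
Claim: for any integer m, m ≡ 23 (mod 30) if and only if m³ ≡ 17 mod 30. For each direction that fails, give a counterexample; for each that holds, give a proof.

Both directions hold; the statement is true.

[⇐] Suppose m³ ≡ 17 (mod 30). The only residue r in {0, …, 29} with r³ ≡ 17 (mod 30) is r = 23, so m ≡ 23 (mod 30).

[⇒] Suppose m ≡ 23 (mod 30). Write m = 30j + 23. Then (30j + 23)³ = 27000j³ + 62100j² + 47610j + 12167 = 30(900j³ + 2070j² + 1587j + 405) + 17, so m³ ≡ 17 (mod 30).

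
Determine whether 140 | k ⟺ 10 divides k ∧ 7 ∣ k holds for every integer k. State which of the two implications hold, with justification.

(→) If 140 ∣ k, write k = 140q. Since 140 = 14·10, k = 10·(14q), so 10 ∣ k; and since 140 = 20·7, k = 7·(20q), so 7 ∣ k.

(←) This fails: take k = 70. Both 10 ∣ 70 and 7 ∣ 70, yet 70 is not a multiple of 140 (since 70 = 0·140 + 70), so 140 ∤ 70.

(⇒) holds; (⇐) fails.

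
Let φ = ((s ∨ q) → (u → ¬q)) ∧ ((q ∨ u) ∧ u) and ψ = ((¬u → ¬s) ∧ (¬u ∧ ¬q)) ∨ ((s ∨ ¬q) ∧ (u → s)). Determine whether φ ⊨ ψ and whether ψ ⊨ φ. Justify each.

Neither implication holds.

(⟹) This fails. Under q = F, s = F, u = T, the left side is true but the right side is false.

(⟸) This fails. Under q = F, s = F, u = F, the left side is false but the right side is true.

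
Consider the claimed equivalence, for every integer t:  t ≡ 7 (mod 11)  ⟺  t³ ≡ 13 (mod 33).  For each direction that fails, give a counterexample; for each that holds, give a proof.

(→) This fails: take t = 18. Then 18 ≡ 7 (mod 11), but 18³ = 5832 ≡ 24 (mod 33), not 13.

(←) Conversely, the residues r modulo 33 with r³ ≡ 13 (mod 33) are exactly {7}, and each is ≡ 7 (mod 11).

The forward direction fails; the converse holds.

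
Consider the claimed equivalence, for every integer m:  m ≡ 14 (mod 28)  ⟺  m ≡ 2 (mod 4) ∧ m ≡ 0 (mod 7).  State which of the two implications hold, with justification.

Both directions hold; the statement is true.

[⇐] If m ≡ 2 (mod 4) and m ≡ 0 (mod 7), then by the Chinese remainder theorem m ≡ 14 (mod 28). This is exactly m ≡ 14 (mod 28).

[⇒] Suppose m ≡ 14 (mod 28); write m = 28j + 14. Since 4 ∣ 28, reducing mod 4 gives m ≡ 14 ≡ 2 (mod 4); since 7 ∣ 28, reducing mod 7 gives m ≡ 14 ≡ 0 (mod 7).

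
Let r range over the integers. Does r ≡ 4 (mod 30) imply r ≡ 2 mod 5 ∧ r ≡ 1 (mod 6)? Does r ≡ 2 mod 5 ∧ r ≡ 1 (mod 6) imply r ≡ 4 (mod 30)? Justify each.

(⇒) This fails: r = 4 gives 4 ≡ 4 (mod 30) but 4 ≡ 4 (mod 5), so the conjunction on the right does not hold.

(⇐) This fails: r = 7 satisfies both congruences on the right (7 ≡ 2 mod 5 and 7 ≡ 1 mod 6) yet 7 ≡ 7 (mod 30), not 4.

Both directions fail.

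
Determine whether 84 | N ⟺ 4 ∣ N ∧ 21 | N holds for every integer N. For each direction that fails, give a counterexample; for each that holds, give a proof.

(⟹) If 84 ∣ N, write N = 84q. Since 84 = 21·4, N = 4·(21q), so 4 ∣ N; and since 84 = 4·21, N = 21·(4q), so 21 ∣ N.

(⟸) Suppose 4 ∣ N and 21 ∣ N. Any common multiple of 4 and 21 is a multiple of their lcm; here gcd(4, 21) = 1, so lcm(4, 21) = 4·21 = 84, so 84 ∣ N.

Both directions hold; the statement is true.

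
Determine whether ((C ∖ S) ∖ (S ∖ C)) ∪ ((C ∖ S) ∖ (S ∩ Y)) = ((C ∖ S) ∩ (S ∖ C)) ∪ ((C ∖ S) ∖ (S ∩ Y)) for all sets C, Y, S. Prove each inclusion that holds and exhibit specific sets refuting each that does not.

(⟹) Let x ∈ ((C ∖ S) ∖ (S ∖ C)) ∪ ((C ∖ S) ∖ (S ∩ Y)). Then either x ∈ C and x ∉ Y, S; or x ∈ C ∩ Y and x ∉ S. In each case x ∈ ((C ∖ S) ∩ (S ∖ C)) ∪ ((C ∖ S) ∖ (S ∩ Y)), so ((C ∖ S) ∖ (S ∖ C)) ∪ ((C ∖ S) ∖ (S ∩ Y)) ⊆ ((C ∖ S) ∩ (S ∖ C)) ∪ ((C ∖ S) ∖ (S ∩ Y)).

(⟸) Let x ∈ ((C ∖ S) ∩ (S ∖ C)) ∪ ((C ∖ S) ∖ (S ∩ Y)). Then either x ∈ C and x ∉ Y, S; or x ∈ C ∩ Y and x ∉ S. In each case x ∈ ((C ∖ S) ∖ (S ∖ C)) ∪ ((C ∖ S) ∖ (S ∩ Y)), so ((C ∖ S) ∩ (S ∖ C)) ∪ ((C ∖ S) ∖ (S ∩ Y)) ⊆ ((C ∖ S) ∖ (S ∖ C)) ∪ ((C ∖ S) ∖ (S ∩ Y)).

Both inclusions hold; the sets are equal.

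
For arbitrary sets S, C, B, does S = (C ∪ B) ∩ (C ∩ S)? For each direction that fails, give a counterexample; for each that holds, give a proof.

Only the reverse inclusion holds.

(⊇) Let x ∈ (C ∪ B) ∩ (C ∩ S). Then either x ∈ S ∩ C and x ∉ B; or x ∈ S ∩ C ∩ B. In each case x ∈ S, so (C ∪ B) ∩ (C ∩ S) ⊆ S.

(⊆) This inclusion fails. Take S = {1}, C = ∅, B = ∅; then 1 ∈ S but 1 ∉ (C ∪ B) ∩ (C ∩ S).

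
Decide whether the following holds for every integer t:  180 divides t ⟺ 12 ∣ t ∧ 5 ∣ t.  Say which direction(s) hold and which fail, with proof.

Forward direction. If 180 ∣ t, write t = 180q. Since 180 = 15·12, t = 12·(15q), so 12 ∣ t; and since 180 = 36·5, t = 5·(36q), so 5 ∣ t.

Converse. This fails: take t = 60. Both 12 ∣ 60 and 5 ∣ 60, yet 60 is not a multiple of 180 (since 60 = 0·180 + 60), so 180 ∤ 60.

The forward direction holds; the converse fails.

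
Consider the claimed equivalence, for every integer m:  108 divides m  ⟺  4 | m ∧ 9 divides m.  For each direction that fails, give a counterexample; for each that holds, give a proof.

(⇒) If 108 ∣ m, write m = 108q. Since 108 = 27·4, m = 4·(27q), so 4 ∣ m; and since 108 = 12·9, m = 9·(12q), so 9 ∣ m.

(⇐) This fails: take m = 36. Both 4 ∣ 36 and 9 ∣ 36, yet 36 is not a multiple of 108 (since 36 = 0·108 + 36), so 108 ∤ 36.

Not equivalent: only (⇒) holds.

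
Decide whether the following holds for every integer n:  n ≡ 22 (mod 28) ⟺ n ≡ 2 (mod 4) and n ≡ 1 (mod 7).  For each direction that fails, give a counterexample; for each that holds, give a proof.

Forward direction. Suppose n ≡ 22 (mod 28); write n = 28j + 22. Since 4 ∣ 28, reducing mod 4 gives n ≡ 22 ≡ 2 (mod 4); since 7 ∣ 28, reducing mod 7 gives n ≡ 22 ≡ 1 (mod 7).

Converse. If n ≡ 2 (mod 4) and n ≡ 1 (mod 7), then by the Chinese remainder theorem n ≡ 22 (mod 28). This is exactly n ≡ 22 (mod 28).

Equivalent; both directions hold.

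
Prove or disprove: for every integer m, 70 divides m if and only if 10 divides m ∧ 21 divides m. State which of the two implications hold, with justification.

(→) This fails: take m = 70. Certainly 70 ∣ 70, but 21 ∤ 70.

(←) Suppose 10 ∣ m and 21 ∣ m. Any common multiple of 10 and 21 is a multiple of their lcm; here gcd(10, 21) = 1, so lcm(10, 21) = 10·21 = 210, so 210 ∣ m. Since 70 ∣ 210, it follows that 70 ∣ m.

Only the reverse direction holds.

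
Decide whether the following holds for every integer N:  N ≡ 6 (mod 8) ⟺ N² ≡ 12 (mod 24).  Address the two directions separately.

Neither implication holds.

(→) This fails: take N = 14. Then 14 ≡ 6 (mod 8), but 14² = 196 ≡ 4 (mod 24), not 12.

(←) This fails: take N = 18. Then 18² = 324 ≡ 12 (mod 24), yet 18 ≡ 2 (mod 8), not 6.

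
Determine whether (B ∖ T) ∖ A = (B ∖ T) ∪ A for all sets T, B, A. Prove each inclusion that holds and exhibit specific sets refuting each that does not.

Only the forward inclusion holds.

Forward inclusion. Let x ∈ (B ∖ T) ∖ A. Then x ∈ B and x ∉ T, A, from which x ∈ (B ∖ T) ∪ A.

Reverse inclusion. This inclusion fails. Take T = ∅, B = ∅, A = {1}; then 1 ∈ (B ∖ T) ∪ A but 1 ∉ (B ∖ T) ∖ A.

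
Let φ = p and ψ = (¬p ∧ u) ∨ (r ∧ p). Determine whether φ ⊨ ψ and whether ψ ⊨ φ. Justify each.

Both directions fail.

[⇒] This fails. Under u = F, r = F, p = T, the left side is true but the right side is false.

[⇐] This fails. Under u = T, r = F, p = F, the left side is false but the right side is true.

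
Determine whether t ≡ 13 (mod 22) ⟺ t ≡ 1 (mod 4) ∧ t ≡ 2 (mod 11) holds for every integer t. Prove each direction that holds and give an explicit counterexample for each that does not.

Only the reverse direction holds.

(⟹) This fails: t = 35 gives 35 ≡ 13 (mod 22) but 35 ≡ 3 (mod 4), so the conjunction on the right does not hold.

(⟸) Conversely, if t ≡ 1 (mod 4) and t ≡ 2 (mod 11), then by the Chinese remainder theorem t ≡ 13 (mod 44). Since 13 ≡ 13 (mod 22) and 22 ∣ 44, we get t ≡ 13 (mod 22).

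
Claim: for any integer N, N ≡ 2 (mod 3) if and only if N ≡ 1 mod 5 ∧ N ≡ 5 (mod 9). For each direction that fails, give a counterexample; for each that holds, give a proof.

Forward direction. This fails: N = 32 gives 32 ≡ 2 (mod 3) but 32 ≡ 2 (mod 5), so the conjunction on the right does not hold.

Converse. If N ≡ 1 (mod 5) and N ≡ 5 (mod 9), then by the Chinese remainder theorem N ≡ 41 (mod 45). Since 41 ≡ 2 (mod 3) and 3 ∣ 45, we get N ≡ 2 (mod 3).

(⇒) fails; (⇐) holds.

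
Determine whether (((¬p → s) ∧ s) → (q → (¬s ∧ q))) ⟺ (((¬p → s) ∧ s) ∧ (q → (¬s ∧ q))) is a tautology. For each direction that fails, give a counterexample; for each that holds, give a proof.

[⇐] Assume the antecedent. If p is true, the antecedent forces (p = T, q = F, s = T), and the consequent holds there. If p is false, the antecedent forces (p = F, q = F, s = T), and the consequent holds there. Either way the consequent holds.

[⇒] This fails. Under p = F, q = F, s = F, the left side is true but the right side is false.

Only the converse holds.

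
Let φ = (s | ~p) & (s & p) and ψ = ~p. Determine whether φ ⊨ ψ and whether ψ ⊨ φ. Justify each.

Both directions fail.

(⇒) This fails. Under p = T, s = T, the left side is true but the right side is false.

(⇐) This fails. Under p = F, s = F, the left side is false but the right side is true.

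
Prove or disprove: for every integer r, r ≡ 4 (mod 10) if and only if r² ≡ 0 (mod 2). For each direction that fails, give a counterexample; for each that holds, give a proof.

The forward direction holds; the converse fails.

Forward direction. Suppose r ≡ 4 (mod 10). Then r² ≡ 4² = 16 (mod 10), and since 2 ∣ 10, also r² ≡ 0 (mod 2).

Converse. This fails: take r = 0. Then 0² = 0 ≡ 0 (mod 2), yet 0 ≡ 0 (mod 10), not 4.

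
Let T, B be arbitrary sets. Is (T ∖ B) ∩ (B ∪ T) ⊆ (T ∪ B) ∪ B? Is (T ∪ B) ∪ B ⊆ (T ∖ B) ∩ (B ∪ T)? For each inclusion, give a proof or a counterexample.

The sets are not equal: only the forward inclusion holds.

(⟹) Let x ∈ (T ∖ B) ∩ (B ∪ T). Then x ∈ T and x ∉ B, from which x ∈ (T ∪ B) ∪ B.

(⟸) This inclusion fails. Take T = ∅, B = {1}; then 1 ∈ (T ∪ B) ∪ B but 1 ∉ (T ∖ B) ∩ (B ∪ T).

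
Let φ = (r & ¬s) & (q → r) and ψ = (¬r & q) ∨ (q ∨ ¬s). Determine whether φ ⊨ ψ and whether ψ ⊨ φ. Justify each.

Not equivalent: only (⇒) holds.

(⇒) Assume the antecedent. If s is true, the antecedent cannot hold. If s is false, (¬r & q) ∨ (q ∨ ¬s) reduces to true regardless of the other variables. Either way (¬r & q) ∨ (q ∨ ¬s) holds.

(⇐) This fails. Under s = F, q = F, r = F, the left side is false but the right side is true.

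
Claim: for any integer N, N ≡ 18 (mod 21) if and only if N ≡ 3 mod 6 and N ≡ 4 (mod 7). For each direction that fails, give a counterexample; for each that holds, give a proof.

(⇒) fails; (⇐) holds.

(⟹) This fails: N = 18 gives 18 ≡ 18 (mod 21) but 18 ≡ 0 (mod 6), so the conjunction on the right does not hold.

(⟸) Conversely, if N ≡ 3 (mod 6) and N ≡ 4 (mod 7), then by the Chinese remainder theorem N ≡ 39 (mod 42). Since 39 ≡ 18 (mod 21) and 21 ∣ 42, we get N ≡ 18 (mod 21).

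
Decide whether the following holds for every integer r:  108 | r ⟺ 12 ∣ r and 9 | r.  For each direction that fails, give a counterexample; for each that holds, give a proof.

The forward direction holds; the converse fails.

(→) If 108 ∣ r, write r = 108q. Since 108 = 9·12, r = 12·(9q), so 12 ∣ r; and since 108 = 12·9, r = 9·(12q), so 9 ∣ r.

(←) This fails: take r = 36. Both 12 ∣ 36 and 9 ∣ 36, yet 36 is not a multiple of 108 (since 36 = 0·108 + 36), so 108 ∤ 36.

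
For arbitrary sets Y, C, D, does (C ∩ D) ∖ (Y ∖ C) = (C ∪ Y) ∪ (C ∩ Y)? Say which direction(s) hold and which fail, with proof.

(⊆) holds; (⊇) fails.

(⟹) Let x ∈ (C ∩ D) ∖ (Y ∖ C). Then either x ∈ C ∩ D and x ∉ Y; or x ∈ Y ∩ C ∩ D. In each case x ∈ (C ∪ Y) ∪ (C ∩ Y), so (C ∩ D) ∖ (Y ∖ C) ⊆ (C ∪ Y) ∪ (C ∩ Y).

(⟸) This inclusion fails. Take Y = {1}, C = ∅, D = ∅; then 1 ∈ (C ∪ Y) ∪ (C ∩ Y) but 1 ∉ (C ∩ D) ∖ (Y ∖ C).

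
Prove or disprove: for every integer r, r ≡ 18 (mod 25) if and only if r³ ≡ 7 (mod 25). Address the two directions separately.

(⇒) Suppose r ≡ 18 (mod 25). Write r = 25j + 18. Then (25j + 18)³ = 15625j³ + 33750j² + 24300j + 5832 = 25(625j³ + 1350j² + 972j + 233) + 7, so r³ ≡ 7 (mod 25).

(⇐) Conversely, suppose r³ ≡ 7 (mod 25). The only residue r in {0, …, 24} with r³ ≡ 7 (mod 25) is r = 18, so r ≡ 18 (mod 25).

Both directions hold; the statement is true.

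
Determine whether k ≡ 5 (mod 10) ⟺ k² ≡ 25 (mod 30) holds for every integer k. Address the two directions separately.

[⇒] This fails: take k = 15. Then 15 ≡ 5 (mod 10), but 15² = 225 ≡ 15 (mod 30), not 25.

[⇐] Conversely, the residues r modulo 30 with r² ≡ 25 (mod 30) are exactly {5, 25}, and each is ≡ 5 (mod 10).

The forward direction fails; the converse holds.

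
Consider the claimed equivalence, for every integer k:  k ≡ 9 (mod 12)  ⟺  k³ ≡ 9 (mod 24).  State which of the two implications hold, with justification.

(→) This fails: take k = 21. Then 21 ≡ 9 (mod 12), but 21³ = 9261 ≡ 21 (mod 24), not 9.

(←) Conversely, the residues r modulo 24 with r³ ≡ 9 (mod 24) are exactly {9}, and each is ≡ 9 (mod 12).

Only the converse holds.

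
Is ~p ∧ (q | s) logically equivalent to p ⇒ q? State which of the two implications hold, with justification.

(⇒) Assume the antecedent. If s is true, the antecedent forces (s = T, q = F, p = F) or (s = T, q = T, p = F), and p ⇒ q holds there. If s is false, the antecedent forces (s = F, q = T, p = F), and p ⇒ q holds there. Either way p ⇒ q holds.

(⇐) This fails. Under s = F, q = F, p = F, the left side is false but the right side is true.

The forward direction holds; the converse fails.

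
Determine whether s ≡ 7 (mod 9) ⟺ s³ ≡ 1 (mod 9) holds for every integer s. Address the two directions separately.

Only the forward implication holds.

[⇒] Suppose s ≡ 7 (mod 9). Write s = 9j + 7. Then (9j + 7)³ = 729j³ + 1701j² + 1323j + 343 = 9(81j³ + 189j² + 147j + 38) + 1, so s³ ≡ 1 (mod 9).

[⇐] This fails: take s = 1. Then 1³ = 1 ≡ 1 (mod 9), yet 1 ≡ 1 (mod 9), not 7.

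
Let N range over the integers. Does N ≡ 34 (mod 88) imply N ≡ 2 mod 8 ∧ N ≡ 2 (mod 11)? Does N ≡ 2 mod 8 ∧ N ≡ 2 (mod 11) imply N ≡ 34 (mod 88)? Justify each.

Both directions fail.

[⇒] This fails: N = 34 gives 34 ≡ 34 (mod 88) but 34 ≡ 1 (mod 11), so the conjunction on the right does not hold.

[⇐] This fails: N = 2 satisfies both congruences on the right (2 ≡ 2 mod 8 and 2 ≡ 2 mod 11) yet 2 ≡ 2 (mod 88), not 34.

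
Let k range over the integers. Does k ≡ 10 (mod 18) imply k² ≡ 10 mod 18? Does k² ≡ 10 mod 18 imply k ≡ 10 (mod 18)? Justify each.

(⇒) Suppose k ≡ 10 (mod 18). Write k = 18j + 10. Then (18j + 10)² = 324j² + 360j + 100 = 18(18j² + 20j + 5) + 10, so k² ≡ 10 (mod 18).

(⇐) This fails: take k = 8. Then 8² = 64 ≡ 10 (mod 18), yet 8 ≡ 8 (mod 18), not 10.

Only the forward implication holds.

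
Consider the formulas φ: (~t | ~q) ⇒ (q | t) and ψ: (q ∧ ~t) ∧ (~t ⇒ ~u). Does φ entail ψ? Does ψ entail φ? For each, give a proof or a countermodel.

Only the converse holds.

(⇐) Assume the antecedent. If q is true, (~t | ~q) ⇒ (q | t) reduces to true regardless of the other variables. If q is false, the antecedent cannot hold. Either way (~t | ~q) ⇒ (q | t) holds.

(⇒) This fails. Under q = T, u = T, t = F, the left side is true but the right side is false.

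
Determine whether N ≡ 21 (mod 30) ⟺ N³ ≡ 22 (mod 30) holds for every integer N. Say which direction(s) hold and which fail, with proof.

Neither direction holds.

Forward direction. This fails: take N = 21. Then 21 ≡ 21 (mod 30), but 21³ = 9261 ≡ 21 (mod 30), not 22.

Converse. This fails: take N = 28. Then 28³ = 21952 ≡ 22 (mod 30), yet 28 ≡ 28 (mod 30), not 21.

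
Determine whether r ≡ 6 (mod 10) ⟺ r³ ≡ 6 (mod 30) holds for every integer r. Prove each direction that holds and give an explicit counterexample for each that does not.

Not equivalent: only (⇐) holds.

(⟹) This fails: take r = 16. Then 16 ≡ 6 (mod 10), but 16³ = 4096 ≡ 16 (mod 30), not 6.

(⟸) Conversely, the residues r modulo 30 with r³ ≡ 6 (mod 30) are exactly {6}, and each is ≡ 6 (mod 10).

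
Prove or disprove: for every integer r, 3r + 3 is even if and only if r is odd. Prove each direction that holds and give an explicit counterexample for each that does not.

Both directions hold.

(⟹) Suppose 3r + 3 is even. Since 3 is odd, 3r and r have the same parity, so 3r + 3 ≡ r + 3 (mod 2). As 3 is odd, 3r + 3 is even exactly when r is odd. Thus r is odd.

(⟸) Conversely, suppose r is odd; write r = 2j + 1. Then 3r + 3 = 3·(2j + 1) + 3 = 2·3j + 6, which is even.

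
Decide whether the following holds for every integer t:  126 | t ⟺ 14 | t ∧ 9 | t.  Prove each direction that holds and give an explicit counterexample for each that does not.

Both implications hold.

(⟹) If 126 ∣ t, write t = 126q. Since 126 = 9·14, t = 14·(9q), so 14 ∣ t; and since 126 = 14·9, t = 9·(14q), so 9 ∣ t.

(⟸) Suppose 14 ∣ t and 9 ∣ t. Any common multiple of 14 and 9 is a multiple of their lcm; here gcd(14, 9) = 1, so lcm(14, 9) = 14·9 = 126, so 126 ∣ t.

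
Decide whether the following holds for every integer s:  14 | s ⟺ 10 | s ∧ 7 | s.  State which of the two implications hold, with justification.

(←) Suppose 10 ∣ s and 7 ∣ s. Any common multiple of 10 and 7 is a multiple of their lcm; here gcd(10, 7) = 1, so lcm(10, 7) = 10·7 = 70, so 70 ∣ s. Since 14 ∣ 70, it follows that 14 ∣ s.

(→) This fails: take s = 14. Certainly 14 ∣ 14, but 10 ∤ 14.

(⇒) fails; (⇐) holds.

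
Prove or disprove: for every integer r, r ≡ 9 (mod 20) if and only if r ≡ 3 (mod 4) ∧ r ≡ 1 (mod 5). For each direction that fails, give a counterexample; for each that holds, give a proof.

[⇒] This fails: r = 9 gives 9 ≡ 9 (mod 20) but 9 ≡ 1 (mod 4), so the conjunction on the right does not hold.

[⇐] This fails: r = 11 satisfies both congruences on the right (11 ≡ 3 mod 4 and 11 ≡ 1 mod 5) yet 11 ≡ 11 (mod 20), not 9.

(⇒) fails and (⇐) fails.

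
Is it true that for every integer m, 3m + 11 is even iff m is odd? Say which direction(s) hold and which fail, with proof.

Equivalent; both directions hold.

Forward direction. Suppose 3m + 11 is even. Since 3 is odd, 3m and m have the same parity, so 3m + 11 ≡ m + 11 (mod 2). As 11 is odd, 3m + 11 is even exactly when m is odd. Thus m is odd.

Converse. Suppose m is odd; write m = 2j + 1. Then 3m + 11 = 3·(2j + 1) + 11 = 2·3j + 14, which is even.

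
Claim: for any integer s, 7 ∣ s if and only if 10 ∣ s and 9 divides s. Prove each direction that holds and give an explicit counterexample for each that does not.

(⇒) This fails: take s = 7. Certainly 7 ∣ 7, but 10 ∤ 7.

(⇐) This fails: take s = 90. Both 10 ∣ 90 and 9 ∣ 90, yet 90 is not a multiple of 7 (since 90 = 12·7 + 6), so 7 ∤ 90.

Both directions fail.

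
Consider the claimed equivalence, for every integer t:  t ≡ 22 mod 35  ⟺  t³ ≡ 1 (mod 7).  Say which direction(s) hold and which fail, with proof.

The forward direction holds; the converse fails.

Converse. This fails: take t = 1. Then 1³ = 1 ≡ 1 (mod 7), yet 1 ≡ 1 (mod 35), not 22.

Forward direction. Suppose t ≡ 22 (mod 35). Then t³ ≡ 22³ = 10648 (mod 35), and since 7 ∣ 35, also t³ ≡ 1 (mod 7).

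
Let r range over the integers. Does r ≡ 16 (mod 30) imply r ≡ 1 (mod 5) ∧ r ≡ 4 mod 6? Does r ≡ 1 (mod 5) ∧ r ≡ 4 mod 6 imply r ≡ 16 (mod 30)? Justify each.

(⟹) Suppose r ≡ 16 (mod 30); write r = 30j + 16. Since 5 ∣ 30, reducing mod 5 gives r ≡ 16 ≡ 1 (mod 5); since 6 ∣ 30, reducing mod 6 gives r ≡ 16 ≡ 4 (mod 6).

(⟸) Conversely, if r ≡ 1 (mod 5) and r ≡ 4 (mod 6), then by the Chinese remainder theorem r ≡ 16 (mod 30). This is exactly r ≡ 16 (mod 30).

Both implications hold.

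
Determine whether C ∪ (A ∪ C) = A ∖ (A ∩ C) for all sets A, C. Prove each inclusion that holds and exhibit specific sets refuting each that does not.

(⟸) Let x ∈ A ∖ (A ∩ C). Then x ∈ A and x ∉ C, from which x ∈ C ∪ (A ∪ C).

(⟹) This inclusion fails. Take A = ∅, C = {1}; then 1 ∈ C ∪ (A ∪ C) but 1 ∉ A ∖ (A ∩ C).

Only the reverse inclusion holds.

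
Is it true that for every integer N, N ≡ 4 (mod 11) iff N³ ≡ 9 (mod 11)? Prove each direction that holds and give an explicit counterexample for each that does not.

(⇒) Suppose N ≡ 4 (mod 11). Write N = 11j + 4. Then (11j + 4)³ = 1331j³ + 1452j² + 528j + 64 = 11(121j³ + 132j² + 48j + 5) + 9, so N³ ≡ 9 (mod 11).

(⇐) For the converse, argue contrapositively. If N ≢ 4 (mod 11), then N is congruent to one of 0, 1, 2, 3, 5, 6, 7, 8, 9, 10 modulo 11, and these give N³ ≡ 0, 1, 8, 5, 4, 7, 2, 6, 3, 10 respectively — never 9.

Equivalent; both directions hold.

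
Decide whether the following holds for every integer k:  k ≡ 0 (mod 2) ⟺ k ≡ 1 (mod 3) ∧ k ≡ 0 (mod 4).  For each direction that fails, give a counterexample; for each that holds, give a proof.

Not equivalent: only (⇐) holds.

(→) This fails: k = 0 gives 0 ≡ 0 (mod 2) but 0 ≡ 0 (mod 3), so the conjunction on the right does not hold.

(←) Conversely, if k ≡ 1 (mod 3) and k ≡ 0 (mod 4), then by the Chinese remainder theorem k ≡ 4 (mod 12). Since 4 ≡ 0 (mod 2) and 2 ∣ 12, we get k ≡ 0 (mod 2).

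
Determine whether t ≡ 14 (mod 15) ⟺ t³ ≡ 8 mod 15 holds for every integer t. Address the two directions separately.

Neither implication holds.

[⇒] This fails: take t = 14. Then 14 ≡ 14 (mod 15), but 14³ = 2744 ≡ 14 (mod 15), not 8.

[⇐] This fails: take t = 2. Then 2³ = 8 ≡ 8 (mod 15), yet 2 ≡ 2 (mod 15), not 14.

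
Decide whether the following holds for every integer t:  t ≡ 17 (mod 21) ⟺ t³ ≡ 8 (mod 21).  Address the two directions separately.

Forward direction. This fails: take t = 17. Then 17 ≡ 17 (mod 21), but 17³ = 4913 ≡ 20 (mod 21), not 8.

Converse. This fails: take t = 2. Then 2³ = 8 ≡ 8 (mod 21), yet 2 ≡ 2 (mod 21), not 17.

(⇒) fails and (⇐) fails.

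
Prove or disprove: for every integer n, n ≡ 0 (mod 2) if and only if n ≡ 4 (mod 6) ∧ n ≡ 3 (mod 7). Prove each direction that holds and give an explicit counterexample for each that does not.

Only the converse holds.

(→) This fails: n = 0 gives 0 ≡ 0 (mod 2) but 0 ≡ 0 (mod 6), so the conjunction on the right does not hold.

(←) Conversely, if n ≡ 4 (mod 6) and n ≡ 3 (mod 7), then by the Chinese remainder theorem n ≡ 10 (mod 42). Since 10 ≡ 0 (mod 2) and 2 ∣ 42, we get n ≡ 0 (mod 2).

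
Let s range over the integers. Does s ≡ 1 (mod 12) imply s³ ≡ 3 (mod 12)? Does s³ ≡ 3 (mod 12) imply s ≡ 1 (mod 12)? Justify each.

(→) This fails: take s = 1. Then 1 ≡ 1 (mod 12), but 1³ = 1 ≡ 1 (mod 12), not 3.

(←) This fails: take s = 3. Then 3³ = 27 ≡ 3 (mod 12), yet 3 ≡ 3 (mod 12), not 1.

Both directions fail.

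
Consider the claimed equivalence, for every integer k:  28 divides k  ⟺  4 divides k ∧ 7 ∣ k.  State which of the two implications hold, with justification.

Both implications hold.

(⇐) Suppose 4 ∣ k and 7 ∣ k. Any common multiple of 4 and 7 is a multiple of their lcm; here gcd(4, 7) = 1, so lcm(4, 7) = 4·7 = 28, so 28 ∣ k.

(⇒) If 28 ∣ k, write k = 28q. Since 28 = 7·4, k = 4·(7q), so 4 ∣ k; and since 28 = 4·7, k = 7·(4q), so 7 ∣ k.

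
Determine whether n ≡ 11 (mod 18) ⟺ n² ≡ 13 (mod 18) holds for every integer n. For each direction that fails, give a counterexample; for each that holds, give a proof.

Only the forward implication holds.

(→) Suppose n ≡ 11 (mod 18). Write n = 18j + 11. Then (18j + 11)² = 324j² + 396j + 121 = 18(18j² + 22j + 6) + 13, so n² ≡ 13 (mod 18).

(←) This fails: take n = 7. Then 7² = 49 ≡ 13 (mod 18), yet 7 ≡ 7 (mod 18), not 11.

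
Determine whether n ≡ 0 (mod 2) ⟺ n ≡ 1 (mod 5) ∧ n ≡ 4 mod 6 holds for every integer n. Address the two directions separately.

(←) If n ≡ 1 (mod 5) and n ≡ 4 (mod 6), then by the Chinese remainder theorem n ≡ 16 (mod 30). Since 16 ≡ 0 (mod 2) and 2 ∣ 30, we get n ≡ 0 (mod 2).

(→) This fails: n = 0 gives 0 ≡ 0 (mod 2) but 0 ≡ 0 (mod 5), so the conjunction on the right does not hold.

(⇒) fails; (⇐) holds.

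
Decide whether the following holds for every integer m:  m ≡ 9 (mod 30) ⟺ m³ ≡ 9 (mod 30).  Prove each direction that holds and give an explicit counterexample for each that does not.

Equivalent; both directions hold.

Forward direction. Suppose m ≡ 9 (mod 30). Write m = 30j + 9. Then (30j + 9)³ = 27000j³ + 24300j² + 7290j + 729 = 30(900j³ + 810j² + 243j + 24) + 9, so m³ ≡ 9 (mod 30).

Converse. Suppose m³ ≡ 9 (mod 30). The only residue r in {0, …, 29} with r³ ≡ 9 (mod 30) is r = 9, so m ≡ 9 (mod 30).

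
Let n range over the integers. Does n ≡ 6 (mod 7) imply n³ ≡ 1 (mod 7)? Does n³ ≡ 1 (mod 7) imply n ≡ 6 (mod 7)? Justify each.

Forward direction. This fails: take n = 6. Then 6 ≡ 6 (mod 7), but 6³ = 216 ≡ 6 (mod 7), not 1.

Converse. This fails: take n = 1. Then 1³ = 1 ≡ 1 (mod 7), yet 1 ≡ 1 (mod 7), not 6.

Neither implication holds.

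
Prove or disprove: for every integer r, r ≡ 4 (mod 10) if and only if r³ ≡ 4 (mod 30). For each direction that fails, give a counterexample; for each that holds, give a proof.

(⟸) The residues r modulo 30 with r³ ≡ 4 (mod 30) are exactly {4}, and each is ≡ 4 (mod 10).

(⟹) This fails: take r = 14. Then 14 ≡ 4 (mod 10), but 14³ = 2744 ≡ 14 (mod 30), not 4.

Not equivalent: only (⇐) holds.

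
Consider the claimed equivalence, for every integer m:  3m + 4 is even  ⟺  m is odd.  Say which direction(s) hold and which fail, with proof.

Neither direction holds.

(⇒) This fails: m = 2 gives 3m + 4 = 10, which is even, but 2 is even, not odd.

(⇐) This also fails: m = 7 is odd, but 3m + 4 = 25 is odd, not even.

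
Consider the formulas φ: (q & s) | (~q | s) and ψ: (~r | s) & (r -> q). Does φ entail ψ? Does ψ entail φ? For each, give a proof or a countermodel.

(⇒) This fails. Under q = F, r = T, s = F, the left side is true but the right side is false.

(⇐) This fails. Under q = T, r = F, s = F, the left side is false but the right side is true.

Neither implication holds.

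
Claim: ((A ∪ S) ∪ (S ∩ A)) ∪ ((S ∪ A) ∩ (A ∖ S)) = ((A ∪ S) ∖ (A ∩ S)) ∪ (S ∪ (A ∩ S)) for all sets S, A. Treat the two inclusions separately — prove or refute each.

(⟹) Let x ∈ ((A ∪ S) ∪ (S ∩ A)) ∪ ((S ∪ A) ∩ (A ∖ S)). Then either x ∈ S and x ∉ A; or x ∈ A and x ∉ S; or x ∈ S ∩ A. In each case x ∈ ((A ∪ S) ∖ (A ∩ S)) ∪ (S ∪ (A ∩ S)), so ((A ∪ S) ∪ (S ∩ A)) ∪ ((S ∪ A) ∩ (A ∖ S)) ⊆ ((A ∪ S) ∖ (A ∩ S)) ∪ (S ∪ (A ∩ S)).

(⟸) Let x ∈ ((A ∪ S) ∖ (A ∩ S)) ∪ (S ∪ (A ∩ S)). Then either x ∈ S and x ∉ A; or x ∈ A and x ∉ S; or x ∈ S ∩ A. In each case x ∈ ((A ∪ S) ∪ (S ∩ A)) ∪ ((S ∪ A) ∩ (A ∖ S)), so ((A ∪ S) ∖ (A ∩ S)) ∪ (S ∪ (A ∩ S)) ⊆ ((A ∪ S) ∪ (S ∩ A)) ∪ ((S ∪ A) ∩ (A ∖ S)).

Both inclusions hold.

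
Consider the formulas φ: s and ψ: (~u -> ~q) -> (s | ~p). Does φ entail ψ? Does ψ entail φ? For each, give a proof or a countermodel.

Only the forward implication holds.

(⇒) Assume the antecedent. If s is true, (~u -> ~q) -> (s | ~p) reduces to true regardless of the other variables. If s is false, the antecedent cannot hold. Either way (~u -> ~q) -> (s | ~p) holds.

(⇐) This fails. Under p = F, s = F, q = F, u = F, the left side is false but the right side is true.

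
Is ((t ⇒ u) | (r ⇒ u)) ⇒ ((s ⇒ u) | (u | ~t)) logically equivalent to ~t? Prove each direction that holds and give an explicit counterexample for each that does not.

(→) This fails. Under u = F, s = F, t = T, r = F, the left side is true but the right side is false.

(←) Assume the antecedent. If t is true, the antecedent cannot hold. If t is false, the consequent reduces to true regardless of the other variables. Either way the consequent holds.

Only the converse holds.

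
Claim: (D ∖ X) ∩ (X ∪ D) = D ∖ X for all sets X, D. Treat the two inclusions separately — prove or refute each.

(⟸) Let x ∈ D ∖ X. Then x ∈ D and x ∉ X, from which x ∈ (D ∖ X) ∩ (X ∪ D).

(⟹) Let x ∈ (D ∖ X) ∩ (X ∪ D). Then x ∈ D and x ∉ X, from which x ∈ D ∖ X.

The two sets are equal.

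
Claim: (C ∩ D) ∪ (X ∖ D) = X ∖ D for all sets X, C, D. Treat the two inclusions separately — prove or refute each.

(⊆) fails; (⊇) holds.

(⟹) This inclusion fails. Take X = ∅, C = {1}, D = {1}; then 1 ∈ (C ∩ D) ∪ (X ∖ D) but 1 ∉ X ∖ D.

(⟸) Let x ∈ X ∖ D. Then either x ∈ X and x ∉ C, D; or x ∈ X ∩ C and x ∉ D. In each case x ∈ (C ∩ D) ∪ (X ∖ D), so X ∖ D ⊆ (C ∩ D) ∪ (X ∖ D).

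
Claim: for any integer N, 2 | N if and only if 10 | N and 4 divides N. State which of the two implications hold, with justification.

The forward direction fails; the converse holds.

(⟹) This fails: take N = 2. Certainly 2 ∣ 2, but 10 ∤ 2.

(⟸) Suppose 10 ∣ N and 4 ∣ N. Any common multiple of 10 and 4 is a multiple of their lcm; here lcm(10, 4) = 10·4/gcd(10, 4) = 40/2 = 20, so 20 ∣ N. Since 2 ∣ 20, it follows that 2 ∣ N.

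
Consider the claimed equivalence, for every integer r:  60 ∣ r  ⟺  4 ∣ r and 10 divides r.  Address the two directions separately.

[⇒] If 60 ∣ r, write r = 60q. Since 60 = 15·4, r = 4·(15q), so 4 ∣ r; and since 60 = 6·10, r = 10·(6q), so 10 ∣ r.

[⇐] This fails: take r = 20. Both 4 ∣ 20 and 10 ∣ 20, yet 20 is not a multiple of 60 (since 20 = 0·60 + 20), so 60 ∤ 20.

(⇒) holds; (⇐) fails.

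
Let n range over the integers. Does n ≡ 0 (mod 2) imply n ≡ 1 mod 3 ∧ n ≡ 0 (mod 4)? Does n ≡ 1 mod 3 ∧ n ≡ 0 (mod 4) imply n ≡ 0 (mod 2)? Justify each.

(→) This fails: n = 0 gives 0 ≡ 0 (mod 2) but 0 ≡ 0 (mod 3), so the conjunction on the right does not hold.

(←) Conversely, if n ≡ 1 (mod 3) and n ≡ 0 (mod 4), then by the Chinese remainder theorem n ≡ 4 (mod 12). Since 4 ≡ 0 (mod 2) and 2 ∣ 12, we get n ≡ 0 (mod 2).

(⇒) fails; (⇐) holds.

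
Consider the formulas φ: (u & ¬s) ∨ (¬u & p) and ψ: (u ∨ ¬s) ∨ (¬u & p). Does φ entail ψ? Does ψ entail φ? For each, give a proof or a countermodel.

Forward direction. Assume the antecedent. If p is true, (u ∨ ¬s) ∨ (¬u & p) reduces to true regardless of the other variables. If p is false, the antecedent forces (p = F, u = T, s = F), and (u ∨ ¬s) ∨ (¬u & p) holds there. Either way (u ∨ ¬s) ∨ (¬u & p) holds.

Converse. This fails. Under p = F, u = F, s = F, the left side is false but the right side is true.

The forward direction holds; the converse fails.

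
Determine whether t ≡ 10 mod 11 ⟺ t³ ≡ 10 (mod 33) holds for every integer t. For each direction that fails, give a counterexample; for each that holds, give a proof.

Forward direction. This fails: take t = 21. Then 21 ≡ 10 (mod 11), but 21³ = 9261 ≡ 21 (mod 33), not 10.

Converse. The residues r modulo 33 with r³ ≡ 10 (mod 33) are exactly {10}, and each is ≡ 10 (mod 11).

The forward direction fails; the converse holds.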